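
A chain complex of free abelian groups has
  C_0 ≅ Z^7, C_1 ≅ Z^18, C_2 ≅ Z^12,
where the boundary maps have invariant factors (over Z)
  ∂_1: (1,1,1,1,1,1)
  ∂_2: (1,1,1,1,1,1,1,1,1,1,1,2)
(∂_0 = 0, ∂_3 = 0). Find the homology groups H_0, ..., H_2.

H_0 = Z,  H_1 = Z/2,  H_2 = 0.

H_0: b_0 = 7 − 0 − 6 = 1; torsion from ∂_1 factors > 1: none. So H_0 = Z.
H_1: b_1 = 18 − 6 − 12 = 0; torsion from ∂_2 factors > 1: [2]. So H_1 = Z/2.
H_2: b_2 = 12 − 12 − 0 = 0; torsion from ∂_3 factors > 1: none. So H_2 = 0.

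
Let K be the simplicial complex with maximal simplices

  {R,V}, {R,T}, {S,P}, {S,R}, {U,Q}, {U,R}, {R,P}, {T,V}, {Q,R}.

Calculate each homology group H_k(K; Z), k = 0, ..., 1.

Fix the vertex order P < Q < R < S < T < U < V and write every simplex with vertices in increasing order. Then dim K = 1 and the simplices of K are:

  0-simplices (7): P, Q, R, S, T, U, V
  1-simplices (9): PR, PS, QR, QU, RS, RT, RU, RV, TV

so the chain groups are C_0 ≅ Z^7, C_1 ≅ Z^9.

Boundary ∂_1: C_1 → C_0 maps an edge to its endpoints' difference, ∂[p,q] = q − p. For instance
  ∂PR = R − P.
The resulting 7×9 matrix has rank 6, and its Smith normal form has invariant factors (1,1,1,1,1,1).

From H_k ≅ ker(∂_k) / im(∂_{k+1}) we obtain:

  H_0: rank C_0 − rank ∂_1 = 7 − 6 = 1, and the invariant factors of ∂_1 are all 1, so H_0 ≅ Z.
  H_1: rank ker ∂_1 − rank ∂_2 = (9 − 6) − 0 = 3, and there is no ∂_2, so H_1 ≅ Z^3.

H_0 ≅ Z,  H_1 ≅ Z^3.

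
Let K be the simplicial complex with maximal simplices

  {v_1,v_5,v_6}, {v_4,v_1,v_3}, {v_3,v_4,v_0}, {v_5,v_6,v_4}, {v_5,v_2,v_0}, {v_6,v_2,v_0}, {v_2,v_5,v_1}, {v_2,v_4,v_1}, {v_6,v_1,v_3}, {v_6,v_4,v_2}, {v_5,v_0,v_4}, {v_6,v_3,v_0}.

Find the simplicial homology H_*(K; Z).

K has 7 vertices, 18 edges, 12 triangles.
rank ∂_0 = 0, rank ∂_1 = 6 ⇒ b_0 = 7 − 0 − 6 = 1; all invariant factors of ∂_1 are 1 so no torsion. So H_0 = Z.
rank ∂_1 = 6, rank ∂_2 = 12 ⇒ b_1 = 18 − 6 − 12 = 0; ∂_2 has invariant factor(s) [2] giving torsion. So H_1 = Z/2.
rank ∂_2 = 12, rank ∂_3 = 0 ⇒ b_2 = 12 − 12 − 0 = 0. So H_2 = 0.

H_0 = Z,  H_1 = Z/2,  H_2 = 0.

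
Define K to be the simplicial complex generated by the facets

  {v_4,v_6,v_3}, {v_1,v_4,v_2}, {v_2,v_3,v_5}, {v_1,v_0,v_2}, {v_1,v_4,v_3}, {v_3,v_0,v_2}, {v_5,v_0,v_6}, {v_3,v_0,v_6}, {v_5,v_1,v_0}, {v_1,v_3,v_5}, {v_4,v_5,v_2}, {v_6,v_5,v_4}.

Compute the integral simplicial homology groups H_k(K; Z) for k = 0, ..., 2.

Fix the vertex order v_0 < v_1 < v_2 < v_3 < v_4 < v_5 < v_6 and write every simplex with vertices in increasing order. Then dim K = 2 and the simplices of K are:

  0-simplices (7): [v_0], [v_1], [v_2], [v_3], [v_4], [v_5], [v_6]
  1-simplices (18): (18 of them)
  2-simplices (12): (12 of them)

giving chain groups C_0 ≅ Z^7, C_1 ≅ Z^18, C_2 ≅ Z^12.

The boundary map ∂_1: C_1 → C_0 is given by ∂[p,q] = [q] − [p].
This gives a 7×18 integer matrix of rank 6; reducing to Smith normal form yields diagonal entries (1,1,1,1,1,1).

Boundary ∂_2: C_2 → C_1 maps a triangle to the signed sum of its edges. For instance
  ∂[v_3,v_4,v_6] = [v_4,v_6] − [v_3,v_6] + [v_3,v_4],
  ∂[v_1,v_2,v_4] = [v_2,v_4] − [v_1,v_4] + [v_1,v_2].
As a 18×12 matrix over Z this has rank 12, with invariant factors (1,1,1,1,1,1,1,1,1,1,1,2).

Reading off H_k = ker ∂_k / im ∂_{k+1}:

  H_0: rank C_0 − rank ∂_1 = 7 − 6 = 1, and the invariant factors of ∂_1 are all 1, so H_0 ≅ Z.
  H_1: rank ker ∂_1 − rank ∂_2 = (18 − 6) − 12 = 0, and ∂_2 has invariant factor 2 > 1, so H_1 ≅ Z/2.
  H_2: rank ker ∂_2 − rank ∂_3 = (12 − 12) − 0 = 0, and there is no ∂_3, so H_2 ≅ 0.

H_0 ≅ Z,  H_1 ≅ Z/2,  H_2 = 0.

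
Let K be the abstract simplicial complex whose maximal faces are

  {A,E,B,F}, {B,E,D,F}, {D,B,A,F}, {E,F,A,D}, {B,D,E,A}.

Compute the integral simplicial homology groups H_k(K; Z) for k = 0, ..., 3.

H_0 ≅ Z,  H_1 = 0,  H_2 = 0,  H_3 ≅ Z.

We work with the vertex ordering A < B < D < E < F. The simplices of K, each written with vertices in increasing order, are:

  0-simplices (5): A, B, D, E, F
  1-simplices (10): AB, AD, AE, AF, BD, BE, BF, DE, DF, EF
  2-simplices (10): ABD, ABE, ABF, ADE, ADF, AEF, BDE, BDF, BEF, DEF
  3-simplices (5): ABDE, ABDF, ABEF, ADEF, BDEF

Hence C_0 ≅ Z^5, C_1 ≅ Z^10, C_2 ≅ Z^10, C_3 ≅ Z^5.

Boundary ∂_1: C_1 → C_0 sends each edge [p,q] (with p < q) to q − p.
This gives a 5×10 integer matrix of rank 4; reducing to Smith normal form yields diagonal entries (1,1,1,1).

Boundary ∂_2: C_2 → C_1 maps a triangle to the signed sum of its edges. For instance
  ∂ABD = BD − AD + AB,
  ∂BEF = EF − BF + BE.
The resulting 10×10 matrix has rank 6, and its Smith normal form has invariant factors (1,1,1,1,1,1).

The boundary map ∂_3: C_3 → C_2 sends each 3-simplex σ to the alternating sum Σ_i (−1)^i (σ with its i-th vertex removed). For instance
  ∂BDEF = DEF − BEF + BDF − BDE,
  ∂ABEF = BEF − AEF + ABF − ABE.
The resulting 10×5 matrix has rank 4, and its Smith normal form has invariant factors (1,1,1,1).

From H_k ≅ ker(∂_k) / im(∂_{k+1}) we obtain:

  H_0: rank C_0 − rank ∂_1 = 5 − 4 = 1, and the invariant factors of ∂_1 are all 1, so H_0 ≅ Z.
  H_1: rank ker ∂_1 − rank ∂_2 = (10 − 4) − 6 = 0, and the invariant factors of ∂_2 are all 1, so H_1 ≅ 0.
  H_2: rank ker ∂_2 − rank ∂_3 = (10 − 6) − 4 = 0, and the invariant factors of ∂_3 are all 1, so H_2 ≅ 0.
  H_3: rank ker ∂_3 − rank ∂_4 = (5 − 4) − 0 = 1, and there is no ∂_4, so H_3 ≅ Z.

(K is a triangulation of the 3-sphere S^3.)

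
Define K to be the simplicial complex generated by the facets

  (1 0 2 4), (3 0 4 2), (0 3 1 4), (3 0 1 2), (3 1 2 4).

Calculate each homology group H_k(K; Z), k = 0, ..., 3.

Fix the vertex order 0 < 1 < 2 < 3 < 4 and write every simplex with vertices in increasing order. Then dim K = 3 and the simplices of K are:

  0-simplices (5): [0], [1], [2], [3], [4]
  1-simplices (10): [0,1], [0,2], [0,3], [0,4], [1,2], [1,3], [1,4], [2,3], [2,4], [3,4]
  2-simplices (10): [0,1,2], [0,1,3], [0,1,4], [0,2,3], [0,2,4], [0,3,4], [1,2,3], [1,2,4], [1,3,4], [2,3,4]
  3-simplices (5): [0,1,2,3], [0,1,2,4], [0,1,3,4], [0,2,3,4], [1,2,3,4]

giving chain groups C_0 ≅ Z^5, C_1 ≅ Z^10, C_2 ≅ Z^10, C_3 ≅ Z^5.

Boundary ∂_1: C_1 → C_0 sends each edge [p,q] (with p < q) to q − p. For instance
  ∂[0,4] = [4] − [0].
The 5×10 boundary matrix has rank 4 and Smith normal form diag(1,1,1,1).

The boundary map ∂_2: C_2 → C_1 sends each 2-simplex [p,q,r] to [q,r] − [p,r] + [p,q]. For instance
  ∂[2,3,4] = [3,4] − [2,4] + [2,3],
  ∂[0,2,4] = [2,4] − [0,4] + [0,2].
This gives a 10×10 integer matrix of rank 6; reducing to Smith normal form yields diagonal entries (1,1,1,1,1,1).

The boundary map ∂_3: C_3 → C_2 sends each 3-simplex σ to the alternating sum Σ_i (−1)^i (σ with its i-th vertex removed). For instance
  ∂[0,1,2,3] = [1,2,3] − [0,2,3] + [0,1,3] − [0,1,2],
  ∂[0,2,3,4] = [2,3,4] − [0,3,4] + [0,2,4] − [0,2,3].
As a 10×5 matrix over Z this has rank 4, with invariant factors (1,1,1,1).

Reading off H_k = ker ∂_k / im ∂_{k+1}:

  H_0: rank C_0 − rank ∂_1 = 5 − 4 = 1, and the invariant factors of ∂_1 are all 1, so H_0 = Z.
  H_1: rank ker ∂_1 − rank ∂_2 = (10 − 4) − 6 = 0, and the invariant factors of ∂_2 are all 1, so H_1 = 0.
  H_2: rank ker ∂_2 − rank ∂_3 = (10 − 6) − 4 = 0, and the invariant factors of ∂_3 are all 1, so H_2 = 0.
  H_3: rank ker ∂_3 − rank ∂_4 = (5 − 4) − 0 = 1, and there is no ∂_4, so H_3 = Z.

(K is a triangulation of the 3-sphere S^3.)

H_0 = Z,  H_1 = 0,  H_2 = 0,  H_3 = Z.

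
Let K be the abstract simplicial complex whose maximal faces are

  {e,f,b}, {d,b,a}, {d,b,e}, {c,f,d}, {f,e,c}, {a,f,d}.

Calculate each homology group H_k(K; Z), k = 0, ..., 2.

H_0 ≅ Z,  H_1 ≅ Z,  H_2 = 0.

Take the total order a < b < c < d < e < f on the vertex set. Then K (dimension 2) consists of the simplices:

  0-simplices (6): a, b, c, d, e, f
  1-simplices (12): ab, ad, af, bd, be, bf, cd, ce, cf, de, df, ef
  2-simplices (6): abd, adf, bde, bef, cdf, cef

Hence C_0 ≅ Z^6, C_1 ≅ Z^12, C_2 ≅ Z^6.

∂_1: C_1 → C_0 is given by ∂[p,q] = [q] − [p]. For instance
  ∂de = e − d.
The 6×12 boundary matrix has rank 5 and Smith normal form diag(1,1,1,1,1).

Boundary ∂_2: C_2 → C_1 sends each 2-simplex [p,q,r] to [q,r] − [p,r] + [p,q]. For instance
  ∂bef = ef − bf + be,
  ∂abd = bd − ad + ab.
The 12×6 boundary matrix has rank 6 and Smith normal form diag(1,1,1,1,1,1).

Computing H_k = (kernel of ∂_k) / (image of ∂_{k+1}):

  H_0: rank C_0 − rank ∂_1 = 6 − 5 = 1, and the invariant factors of ∂_1 are all 1, so H_0 ≅ Z.
  H_1: rank ker ∂_1 − rank ∂_2 = (12 − 5) − 6 = 1, and the invariant factors of ∂_2 are all 1, so H_1 ≅ Z.
  H_2: rank ker ∂_2 − rank ∂_3 = (6 − 6) − 0 = 0, and there is no ∂_3, so H_2 ≅ 0.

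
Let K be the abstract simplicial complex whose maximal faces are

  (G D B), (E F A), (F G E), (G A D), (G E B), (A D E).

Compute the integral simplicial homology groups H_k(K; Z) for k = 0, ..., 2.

H_0 = Z,  H_1 = Z,  H_2 = 0.

We work with the vertex ordering A < B < D < E < F < G. The simplices of K, each written with vertices in increasing order, are:

  0-simplices (6): A, B, D, E, F, G
  1-simplices (12): AD, AE, AF, AG, BD, BE, BG, DE, DG, EF, EG, FG
  2-simplices (6): ADE, ADG, AEF, BDG, BEG, EFG

so the chain groups are C_0 ≅ Z^6, C_1 ≅ Z^12, C_2 ≅ Z^6.

∂_1: C_1 → C_0 is given by ∂[p,q] = [q] − [p].
This gives a 6×12 integer matrix of rank 5; reducing to Smith normal form yields diagonal entries (1,1,1,1,1).

∂_2: C_2 → C_1 acts by ∂[p,q,r] = [q,r] − [p,r] + [p,q]. For instance
  ∂ADG = DG − AG + AD,
  ∂ADE = DE − AE + AD.
The resulting 12×6 matrix has rank 6, and its Smith normal form has invariant factors (1,1,1,1,1,1).

Reading off H_k = ker ∂_k / im ∂_{k+1}:

  H_0: rank C_0 − rank ∂_1 = 6 − 5 = 1, and the invariant factors of ∂_1 are all 1, so H_0 ≅ Z.
  H_1: rank ker ∂_1 − rank ∂_2 = (12 − 5) − 6 = 1, and the invariant factors of ∂_2 are all 1, so H_1 ≅ Z.
  H_2: rank ker ∂_2 − rank ∂_3 = (6 − 6) − 0 = 0, and there is no ∂_3, so H_2 ≅ 0.

As a check, the Euler characteristic is 6 − 12 + 6 = 0, which agrees with 1 − 1 + 0 = 0.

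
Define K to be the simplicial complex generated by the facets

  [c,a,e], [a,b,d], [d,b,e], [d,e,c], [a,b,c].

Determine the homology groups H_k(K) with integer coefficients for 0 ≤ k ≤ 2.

Take the total order a < b < c < d < e on the vertex set. Then K (dimension 2) consists of the simplices:

  0-simplices (5): a, b, c, d, e
  1-simplices (10): ab, ac, ad, ae, bc, bd, be, cd, ce, de
  2-simplices (5): abc, abd, ace, bde, cde

so the chain groups are C_0 ≅ Z^5, C_1 ≅ Z^10, C_2 ≅ Z^5.

Boundary ∂_1: C_1 → C_0 maps an edge to its endpoints' difference, ∂[p,q] = q − p.
As a 5×10 matrix over Z this has rank 4, with invariant factors (1,1,1,1).

∂_2: C_2 → C_1 acts by ∂[p,q,r] = [q,r] − [p,r] + [p,q]. For instance
  ∂ace = ce − ae + ac,
  ∂cde = de − ce + cd.
As a 10×5 matrix over Z this has rank 5, with invariant factors (1,1,1,1,1).

From H_k ≅ ker(∂_k) / im(∂_{k+1}) we obtain:

  H_0: rank C_0 − rank ∂_1 = 5 − 4 = 1, and the invariant factors of ∂_1 are all 1, so H_0 ≅ Z.
  H_1: rank ker ∂_1 − rank ∂_2 = (10 − 4) − 5 = 1, and the invariant factors of ∂_2 are all 1, so H_1 ≅ Z.
  H_2: rank ker ∂_2 − rank ∂_3 = (5 − 5) − 0 = 0, and there is no ∂_3, so H_2 ≅ 0.

As a check, the Euler characteristic is 5 − 10 + 5 = 0, which agrees with 1 − 1 + 0 = 0.

H_0 = Z,  H_1 = Z,  H_2 = 0.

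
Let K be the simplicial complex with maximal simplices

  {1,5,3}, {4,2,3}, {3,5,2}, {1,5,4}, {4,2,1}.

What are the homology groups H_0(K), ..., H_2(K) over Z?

H_0 = Z,  H_1 = Z,  H_2 = 0.

Fix the vertex order 1 < 2 < 3 < 4 < 5 and write every simplex with vertices in increasing order. Then dim K = 2 and the simplices of K are:

  0-simplices (5): [1], [2], [3], [4], [5]
  1-simplices (10): [1,2], [1,3], [1,4], [1,5], [2,3], [2,4], [2,5], [3,4], [3,5], [4,5]
  2-simplices (5): [1,2,4], [1,3,5], [1,4,5], [2,3,4], [2,3,5]

giving chain groups C_0 ≅ Z^5, C_1 ≅ Z^10, C_2 ≅ Z^5.

∂_1: C_1 → C_0 maps an edge to its endpoints' difference, ∂[p,q] = q − p.
The 5×10 boundary matrix has rank 4 and Smith normal form diag(1,1,1,1).

The boundary map ∂_2: C_2 → C_1 maps a triangle to the signed sum of its edges. For instance
  ∂[1,3,5] = [3,5] − [1,5] + [1,3],
  ∂[2,3,4] = [3,4] − [2,4] + [2,3].
As a 10×5 matrix over Z this has rank 5, with invariant factors (1,1,1,1,1).

Computing H_k = (kernel of ∂_k) / (image of ∂_{k+1}):

  H_0: rank C_0 − rank ∂_1 = 5 − 4 = 1, and the invariant factors of ∂_1 are all 1, so H_0 ≅ Z.
  H_1: rank ker ∂_1 − rank ∂_2 = (10 − 4) − 5 = 1, and the invariant factors of ∂_2 are all 1, so H_1 ≅ Z.
  H_2: rank ker ∂_2 − rank ∂_3 = (5 − 5) − 0 = 0, and there is no ∂_3, so H_2 ≅ 0.

(K is a triangulation of the Möbius band.)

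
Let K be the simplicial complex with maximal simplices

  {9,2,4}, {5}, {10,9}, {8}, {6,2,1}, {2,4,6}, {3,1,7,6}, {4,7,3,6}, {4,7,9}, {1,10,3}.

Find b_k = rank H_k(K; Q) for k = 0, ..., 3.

b_0 = 3, b_1 = 1, b_2 = 0, b_3 = 0.

Fix the vertex order 1 < 2 < 3 < 4 < 5 < 6 < 7 < 8 < 9 < 10 and write every simplex with vertices in increasing order. Then dim K = 3 and the simplices of K are:

  0-simplices (10): [1], [2], [3], [4], [5], [6], [7], [8], [9], [10]
  1-simplices (18): [1,2], [1,3], [1,6], [1,7], [1,10], [2,4], [2,6], [2,9], [3,4], [3,6], [3,7], [3,10], [4,6], [4,7], [4,9], [6,7], [7,9], [9,10]
  2-simplices (12): [1,2,6], [1,3,6], [1,3,7], [1,3,10], [1,6,7], [2,4,6], [2,4,9], [3,4,6], [3,4,7], [3,6,7], [4,6,7], [4,7,9]
  3-simplices (2): [1,3,6,7], [3,4,6,7]

Hence C_0 ≅ Z^10, C_1 ≅ Z^18, C_2 ≅ Z^12, C_3 ≅ Z^2.

The boundary map ∂_1: C_1 → C_0 sends each edge [p,q] (with p < q) to q − p. For instance
  ∂[4,6] = [6] − [4].
The 10×18 boundary matrix has rank 7 and Smith normal form diag(1,1,1,1,1,1,1).

The boundary map ∂_2: C_2 → C_1 sends each 2-simplex [p,q,r] to [q,r] − [p,r] + [p,q]. For instance
  ∂[1,3,7] = [3,7] − [1,7] + [1,3],
  ∂[1,2,6] = [2,6] − [1,6] + [1,2].
The resulting 18×12 matrix has rank 10, and its Smith normal form has invariant factors (1,1,1,1,1,1,1,1,1,1).

Boundary ∂_3: C_3 → C_2 sends each 3-simplex σ to the alternating sum Σ_i (−1)^i (σ with its i-th vertex removed). For instance
  ∂[3,4,6,7] = [4,6,7] − [3,6,7] + [3,4,7] − [3,4,6],
  ∂[1,3,6,7] = [3,6,7] − [1,6,7] + [1,3,7] − [1,3,6].
The resulting 12×2 matrix has rank 2, and its Smith normal form has invariant factors (1,1).

Computing H_k = (kernel of ∂_k) / (image of ∂_{k+1}):

  H_0: rank C_0 − rank ∂_1 = 10 − 7 = 3, and the invariant factors of ∂_1 are all 1, so H_0 = Z^3.
  H_1: rank ker ∂_1 − rank ∂_2 = (18 − 7) − 10 = 1, and the invariant factors of ∂_2 are all 1, so H_1 = Z.
  H_2: rank ker ∂_2 − rank ∂_3 = (12 − 10) − 2 = 0, and the invariant factors of ∂_3 are all 1, so H_2 = 0.
  H_3: rank ker ∂_3 − rank ∂_4 = (2 − 2) − 0 = 0, and there is no ∂_4, so H_3 = 0.

Hence the Betti numbers are b_0 = 3, b_1 = 1, b_2 = 0, b_3 = 0.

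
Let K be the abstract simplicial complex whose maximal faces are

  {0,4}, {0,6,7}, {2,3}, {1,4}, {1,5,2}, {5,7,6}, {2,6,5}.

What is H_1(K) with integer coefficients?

K has 8 vertices, 12 edges, 4 triangles.
rank ∂_1 = 7, rank ∂_2 = 4 ⇒ b_1 = 12 − 7 − 4 = 1; all invariant factors of ∂_2 are 1 so no torsion. So H_1 ≅ Z.

H_1 = Z.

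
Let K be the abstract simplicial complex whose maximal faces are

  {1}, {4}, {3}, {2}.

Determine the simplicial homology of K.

H_0 = Z^4.

Take the total order 1 < 2 < 3 < 4 on the vertex set. Then K (dimension 0) consists of the simplices:

  0-simplices (4): [1], [2], [3], [4]

so the chain groups are C_0 ≅ Z^4.

Computing H_k = (kernel of ∂_k) / (image of ∂_{k+1}):

  H_0: rank C_0 − rank ∂_1 = 4 − 0 = 4, and there is no ∂_1, so H_0 ≅ Z^4.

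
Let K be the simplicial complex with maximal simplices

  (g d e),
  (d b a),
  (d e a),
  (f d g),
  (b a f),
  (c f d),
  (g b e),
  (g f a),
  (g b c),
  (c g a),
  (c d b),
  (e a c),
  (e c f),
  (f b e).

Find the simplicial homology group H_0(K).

K has 7 vertices, 21 edges, 14 triangles.
rank ∂_0 = 0, rank ∂_1 = 6 ⇒ b_0 = 7 − 0 − 6 = 1; all invariant factors of ∂_1 are 1 so no torsion. So H_0 = Z.

H_0 ≅ Z.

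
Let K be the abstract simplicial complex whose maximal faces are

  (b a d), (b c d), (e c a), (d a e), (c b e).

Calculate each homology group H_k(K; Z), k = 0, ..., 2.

H_0 = Z,  H_1 = Z,  H_2 = 0.

Order the vertices as a < b < c < d < e. Listing each simplex with vertices in this order, K has dimension 2 with simplices:

  0-simplices (5): a, b, c, d, e
  1-simplices (10): ab, ac, ad, ae, bc, bd, be, cd, ce, de
  2-simplices (5): abd, ace, ade, bcd, bce

Hence C_0 ≅ Z^5, C_1 ≅ Z^10, C_2 ≅ Z^5.

The boundary map ∂_1: C_1 → C_0 sends each edge [p,q] (with p < q) to q − p. For instance
  ∂bd = d − b.
The resulting 5×10 matrix has rank 4, and its Smith normal form has invariant factors (1,1,1,1).

The boundary map ∂_2: C_2 → C_1 maps a triangle to the signed sum of its edges. For instance
  ∂abd = bd − ad + ab,
  ∂ade = de − ae + ad.
The resulting 10×5 matrix has rank 5, and its Smith normal form has invariant factors (1,1,1,1,1).

Computing H_k = (kernel of ∂_k) / (image of ∂_{k+1}):

  H_0: rank C_0 − rank ∂_1 = 5 − 4 = 1, and the invariant factors of ∂_1 are all 1, so H_0 = Z.
  H_1: rank ker ∂_1 − rank ∂_2 = (10 − 4) − 5 = 1, and the invariant factors of ∂_2 are all 1, so H_1 = Z.
  H_2: rank ker ∂_2 − rank ∂_3 = (5 − 5) − 0 = 0, and there is no ∂_3, so H_2 = 0.

As a check, the Euler characteristic is 5 − 10 + 5 = 0, which agrees with 1 − 1 + 0 = 0.
(K is a triangulation of the Möbius band.)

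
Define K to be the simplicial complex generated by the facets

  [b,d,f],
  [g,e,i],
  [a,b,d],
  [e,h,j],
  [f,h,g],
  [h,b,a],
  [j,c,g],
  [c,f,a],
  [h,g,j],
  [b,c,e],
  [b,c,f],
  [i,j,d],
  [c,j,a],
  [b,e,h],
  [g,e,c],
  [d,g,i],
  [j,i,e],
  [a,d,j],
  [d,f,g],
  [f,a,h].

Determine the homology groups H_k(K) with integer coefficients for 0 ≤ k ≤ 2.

H_0 ≅ Z,  H_1 ≅ Z ⊕ Z/2Z,  H_2 = 0.

We work with the vertex ordering a < b < c < d < e < f < g < h < i < j. The simplices of K, each written with vertices in increasing order, are:

  0-simplices (10): a, b, c, d, e, f, g, h, i, j
  1-simplices (30): ab, ac, ad, af, ah, aj, bc, bd, be, bf, bh, ce, cf, cg, cj, df, dg, di, dj, eg, eh, ei, ej, fg, fh, gh, gi, gj, hj, ij
  2-simplices (20): abd, abh, acf, acj, adj, afh, bce, bcf, bdf, beh, ceg, cgj, dfg, dgi, dij, egi, ehj, eij, fgh, ghj

giving chain groups C_0 ≅ Z^10, C_1 ≅ Z^30, C_2 ≅ Z^20.

The boundary map ∂_1: C_1 → C_0 sends each edge [p,q] (with p < q) to q − p. For instance
  ∂ah = h − a.
The resulting 10×30 matrix has rank 9, and its Smith normal form has invariant factors (1,1,1,1,1,1,1,1,1).

∂_2: C_2 → C_1 acts by ∂[p,q,r] = [q,r] − [p,r] + [p,q]. For instance
  ∂beh = eh − bh + be,
  ∂ghj = hj − gj + gh.
The 30×20 boundary matrix has rank 20 and Smith normal form diag(1,1,1,1,1,1,1,1,1,1,1,1,1,1,1,1,1,1,1,2).

Now H_k = ker ∂_k / im ∂_{k+1}, so:

  H_0: rank C_0 − rank ∂_1 = 10 − 9 = 1, and the invariant factors of ∂_1 are all 1, so H_0 = Z.
  H_1: rank ker ∂_1 − rank ∂_2 = (30 − 9) − 20 = 1, and ∂_2 has invariant factor 2 > 1, so H_1 = Z ⊕ Z/2Z.
  H_2: rank ker ∂_2 − rank ∂_3 = (20 − 20) − 0 = 0, and there is no ∂_3, so H_2 = 0.

(K is a triangulation of the Klein bottle.)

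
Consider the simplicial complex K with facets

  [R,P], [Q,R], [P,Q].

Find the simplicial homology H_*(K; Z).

H_0 ≅ Z,  H_1 ≅ Z.

We work with the vertex ordering P < Q < R. The simplices of K, each written with vertices in increasing order, are:

  0-simplices (3): P, Q, R
  1-simplices (3): PQ, PR, QR

so the chain groups are C_0 ≅ Z^3, C_1 ≅ Z^3.

∂_1: C_1 → C_0 sends each edge [p,q] (with p < q) to q − p. For instance
  ∂PQ = Q − P.
This gives a 3×3 integer matrix of rank 2; reducing to Smith normal form yields diagonal entries (1,1).

Now H_k = ker ∂_k / im ∂_{k+1}, so:

  H_0: rank C_0 − rank ∂_1 = 3 − 2 = 1, and the invariant factors of ∂_1 are all 1, so H_0 ≅ Z.
  H_1: rank ker ∂_1 − rank ∂_2 = (3 − 2) − 0 = 1, and there is no ∂_2, so H_1 ≅ Z.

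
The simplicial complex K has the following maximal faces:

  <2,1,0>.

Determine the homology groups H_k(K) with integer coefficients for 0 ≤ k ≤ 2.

K has 3 vertices, 3 edges, 1 triangle.
rank ∂_0 = 0, rank ∂_1 = 2 ⇒ b_0 = 3 − 0 − 2 = 1; all invariant factors of ∂_1 are 1 so no torsion. So H_0 ≅ Z.
rank ∂_1 = 2, rank ∂_2 = 1 ⇒ b_1 = 3 − 2 − 1 = 0; all invariant factors of ∂_2 are 1 so no torsion. So H_1 ≅ 0.
rank ∂_2 = 1, rank ∂_3 = 0 ⇒ b_2 = 1 − 1 − 0 = 0. So H_2 ≅ 0.

H_0 ≅ Z,  H_1 = 0,  H_2 = 0.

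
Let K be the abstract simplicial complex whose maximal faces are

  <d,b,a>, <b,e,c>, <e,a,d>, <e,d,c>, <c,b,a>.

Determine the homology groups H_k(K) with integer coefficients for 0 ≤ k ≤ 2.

H_0 = Z,  H_1 = Z,  H_2 = 0.

We work with the vertex ordering a < b < c < d < e. The simplices of K, each written with vertices in increasing order, are:

  0-simplices (5): a, b, c, d, e
  1-simplices (10): ab, ac, ad, ae, bc, bd, be, cd, ce, de
  2-simplices (5): abc, abd, ade, bce, cde

so the chain groups are C_0 ≅ Z^5, C_1 ≅ Z^10, C_2 ≅ Z^5.

Boundary ∂_1: C_1 → C_0 is given by ∂[p,q] = [q] − [p]. For instance
  ∂ac = c − a.
The 5×10 boundary matrix has rank 4 and Smith normal form diag(1,1,1,1).

The boundary map ∂_2: C_2 → C_1 maps a triangle to the signed sum of its edges. For instance
  ∂abd = bd − ad + ab,
  ∂abc = bc − ac + ab.
The 10×5 boundary matrix has rank 5 and Smith normal form diag(1,1,1,1,1).

Computing H_k = (kernel of ∂_k) / (image of ∂_{k+1}):

  H_0: rank C_0 − rank ∂_1 = 5 − 4 = 1, and the invariant factors of ∂_1 are all 1, so H_0 ≅ Z.
  H_1: rank ker ∂_1 − rank ∂_2 = (10 − 4) − 5 = 1, and the invariant factors of ∂_2 are all 1, so H_1 ≅ Z.
  H_2: rank ker ∂_2 − rank ∂_3 = (5 − 5) − 0 = 0, and there is no ∂_3, so H_2 ≅ 0.

As a check, the Euler characteristic is 5 − 10 + 5 = 0, which agrees with 1 − 1 + 0 = 0.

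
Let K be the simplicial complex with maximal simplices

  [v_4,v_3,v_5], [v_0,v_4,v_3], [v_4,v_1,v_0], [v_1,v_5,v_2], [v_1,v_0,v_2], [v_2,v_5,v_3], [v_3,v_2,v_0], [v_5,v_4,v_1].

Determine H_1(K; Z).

Take the total order v_0 < v_1 < v_2 < v_3 < v_4 < v_5 on the vertex set. Then K (dimension 2) consists of the simplices:

  0-simplices (6): [v_0], [v_1], [v_2], [v_3], [v_4], [v_5]
  1-simplices (12): [v_0,v_1], [v_0,v_2], [v_0,v_3], [v_0,v_4], [v_1,v_2], [v_1,v_4], [v_1,v_5], [v_2,v_3], [v_2,v_5], [v_3,v_4], [v_3,v_5], [v_4,v_5]
  2-simplices (8): [v_0,v_1,v_2], [v_0,v_1,v_4], [v_0,v_2,v_3], [v_0,v_3,v_4], [v_1,v_2,v_5], [v_1,v_4,v_5], [v_2,v_3,v_5], [v_3,v_4,v_5]

Hence C_0 ≅ Z^6, C_1 ≅ Z^12, C_2 ≅ Z^8.

∂_1: C_1 → C_0 sends each edge [p,q] (with p < q) to q − p.
The 6×12 boundary matrix has rank 5 and Smith normal form diag(1,1,1,1,1).

The boundary map ∂_2: C_2 → C_1 acts by ∂[p,q,r] = [q,r] − [p,r] + [p,q]. For instance
  ∂[v_1,v_4,v_5] = [v_4,v_5] − [v_1,v_5] + [v_1,v_4],
  ∂[v_0,v_2,v_3] = [v_2,v_3] − [v_0,v_3] + [v_0,v_2].
The resulting 12×8 matrix has rank 7, and its Smith normal form has invariant factors (1,1,1,1,1,1,1).

Computing H_k = (kernel of ∂_k) / (image of ∂_{k+1}):

  H_1: rank ker ∂_1 − rank ∂_2 = (12 − 5) − 7 = 0, and the invariant factors of ∂_2 are all 1, so H_1 ≅ 0.

H_1 = 0.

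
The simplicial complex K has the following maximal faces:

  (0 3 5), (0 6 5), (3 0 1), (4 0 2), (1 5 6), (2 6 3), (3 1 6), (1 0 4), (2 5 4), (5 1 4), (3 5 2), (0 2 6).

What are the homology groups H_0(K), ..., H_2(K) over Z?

H_0 = Z,  H_1 = Z/2,  H_2 = 0.

Take the total order 0 < 1 < 2 < 3 < 4 < 5 < 6 on the vertex set. Then K (dimension 2) consists of the simplices:

  0-simplices (7): [0], [1], [2], [3], [4], [5], [6]
  1-simplices (18): [0,1], [0,2], [0,3], [0,4], [0,5], [0,6], [1,3], [1,4], [1,5], [1,6], [2,3], [2,4], [2,5], [2,6], [3,5], [3,6], [4,5], [5,6]
  2-simplices (12): [0,1,3], [0,1,4], [0,2,4], [0,2,6], [0,3,5], [0,5,6], [1,3,6], [1,4,5], [1,5,6], [2,3,5], [2,3,6], [2,4,5]

Hence C_0 ≅ Z^7, C_1 ≅ Z^18, C_2 ≅ Z^12.

The boundary map ∂_1: C_1 → C_0 maps an edge to its endpoints' difference, ∂[p,q] = q − p. For instance
  ∂[0,1] = [1] − [0].
The resulting 7×18 matrix has rank 6, and its Smith normal form has invariant factors (1,1,1,1,1,1).

Boundary ∂_2: C_2 → C_1 maps a triangle to the signed sum of its edges. For instance
  ∂[1,4,5] = [4,5] − [1,5] + [1,4],
  ∂[2,3,6] = [3,6] − [2,6] + [2,3].
This gives a 18×12 integer matrix of rank 12; reducing to Smith normal form yields diagonal entries (1,1,1,1,1,1,1,1,1,1,1,2).

Reading off H_k = ker ∂_k / im ∂_{k+1}:

  H_0: rank C_0 − rank ∂_1 = 7 − 6 = 1, and the invariant factors of ∂_1 are all 1, so H_0 = Z.
  H_1: rank ker ∂_1 − rank ∂_2 = (18 − 6) − 12 = 0, and ∂_2 has invariant factor 2 > 1, so H_1 = Z/2.
  H_2: rank ker ∂_2 − rank ∂_3 = (12 − 12) − 0 = 0, and there is no ∂_3, so H_2 = 0.

As a check, the Euler characteristic is 7 − 18 + 12 = 1, which agrees with 1 − 0 + 0 = 1.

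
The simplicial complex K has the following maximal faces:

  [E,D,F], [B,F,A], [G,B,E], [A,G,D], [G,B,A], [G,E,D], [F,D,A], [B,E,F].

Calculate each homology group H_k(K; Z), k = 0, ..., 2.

Take the total order A < B < D < E < F < G on the vertex set. Then K (dimension 2) consists of the simplices:

  0-simplices (6): A, B, D, E, F, G
  1-simplices (12): AB, AD, AF, AG, BE, BF, BG, DE, DF, DG, EF, EG
  2-simplices (8): ABF, ABG, ADF, ADG, BEF, BEG, DEF, DEG

so the chain groups are C_0 ≅ Z^6, C_1 ≅ Z^12, C_2 ≅ Z^8.

∂_1: C_1 → C_0 sends each edge [p,q] (with p < q) to q − p.
The 6×12 boundary matrix has rank 5 and Smith normal form diag(1,1,1,1,1).

∂_2: C_2 → C_1 maps a triangle to the signed sum of its edges. For instance
  ∂DEF = EF − DF + DE,
  ∂ADF = DF − AF + AD.
As a 12×8 matrix over Z this has rank 7, with invariant factors (1,1,1,1,1,1,1).

Computing H_k = (kernel of ∂_k) / (image of ∂_{k+1}):

  H_0: rank C_0 − rank ∂_1 = 6 − 5 = 1, and the invariant factors of ∂_1 are all 1, so H_0 ≅ Z.
  H_1: rank ker ∂_1 − rank ∂_2 = (12 − 5) − 7 = 0, and the invariant factors of ∂_2 are all 1, so H_1 ≅ 0.
  H_2: rank ker ∂_2 − rank ∂_3 = (8 − 7) − 0 = 1, and there is no ∂_3, so H_2 ≅ Z.

H_0 ≅ Z,  H_1 = 0,  H_2 ≅ Z.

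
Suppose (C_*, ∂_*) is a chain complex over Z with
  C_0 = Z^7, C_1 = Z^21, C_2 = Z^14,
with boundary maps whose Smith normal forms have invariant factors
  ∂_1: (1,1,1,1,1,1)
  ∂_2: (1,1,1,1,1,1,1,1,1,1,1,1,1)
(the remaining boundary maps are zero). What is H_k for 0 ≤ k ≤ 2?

H_0: b_0 = 7 − 0 − 6 = 1; torsion from ∂_1 factors > 1: none. So H_0 = Z.
H_1: b_1 = 21 − 6 − 13 = 2; torsion from ∂_2 factors > 1: none. So H_1 = Z^2.
H_2: b_2 = 14 − 13 − 0 = 1; torsion from ∂_3 factors > 1: none. So H_2 = Z.

H_0 = Z,  H_1 = Z^2,  H_2 = Z.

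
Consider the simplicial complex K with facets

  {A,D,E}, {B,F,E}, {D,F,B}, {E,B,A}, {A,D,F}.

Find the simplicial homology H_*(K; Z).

Order the vertices as A < B < D < E < F. Listing each simplex with vertices in this order, K has dimension 2 with simplices:

  0-simplices (5): A, B, D, E, F
  1-simplices (10): AB, AD, AE, AF, BD, BE, BF, DE, DF, EF
  2-simplices (5): ABE, ADE, ADF, BDF, BEF

so the chain groups are C_0 ≅ Z^5, C_1 ≅ Z^10, C_2 ≅ Z^5.

∂_1: C_1 → C_0 maps an edge to its endpoints' difference, ∂[p,q] = q − p. For instance
  ∂BE = E − B.
This gives a 5×10 integer matrix of rank 4; reducing to Smith normal form yields diagonal entries (1,1,1,1).

The boundary map ∂_2: C_2 → C_1 sends each 2-simplex [p,q,r] to [q,r] − [p,r] + [p,q]. For instance
  ∂ADF = DF − AF + AD,
  ∂BEF = EF − BF + BE.
The resulting 10×5 matrix has rank 5, and its Smith normal form has invariant factors (1,1,1,1,1).

From H_k ≅ ker(∂_k) / im(∂_{k+1}) we obtain:

  H_0: rank C_0 − rank ∂_1 = 5 − 4 = 1, and the invariant factors of ∂_1 are all 1, so H_0 = Z.
  H_1: rank ker ∂_1 − rank ∂_2 = (10 − 4) − 5 = 1, and the invariant factors of ∂_2 are all 1, so H_1 = Z.
  H_2: rank ker ∂_2 − rank ∂_3 = (5 − 5) − 0 = 0, and there is no ∂_3, so H_2 = 0.

As a check, the Euler characteristic is 5 − 10 + 5 = 0, which agrees with 1 − 1 + 0 = 0.

H_0 = Z,  H_1 = Z,  H_2 = 0.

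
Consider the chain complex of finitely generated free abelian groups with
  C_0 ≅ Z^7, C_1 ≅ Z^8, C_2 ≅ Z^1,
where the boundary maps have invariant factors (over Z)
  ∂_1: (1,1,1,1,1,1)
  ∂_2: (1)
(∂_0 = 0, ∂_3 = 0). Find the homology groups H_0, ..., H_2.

H_0: b_0 = 7 − 0 − 6 = 1; torsion from ∂_1 factors > 1: none. So H_0 = Z.
H_1: b_1 = 8 − 6 − 1 = 1; torsion from ∂_2 factors > 1: none. So H_1 = Z.
H_2: b_2 = 1 − 1 − 0 = 0; torsion from ∂_3 factors > 1: none. So H_2 = 0.

H_0 = Z,  H_1 = Z,  H_2 = 0.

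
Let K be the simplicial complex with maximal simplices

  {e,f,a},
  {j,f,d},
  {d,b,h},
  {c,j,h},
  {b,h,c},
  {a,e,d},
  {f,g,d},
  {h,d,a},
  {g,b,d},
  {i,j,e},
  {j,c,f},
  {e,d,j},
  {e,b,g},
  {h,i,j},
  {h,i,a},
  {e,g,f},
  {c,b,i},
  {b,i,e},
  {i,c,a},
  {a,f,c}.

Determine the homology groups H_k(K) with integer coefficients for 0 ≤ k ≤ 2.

H_0 ≅ Z,  H_1 ≅ Z ⊕ Z/2,  H_2 = 0.

We work with the vertex ordering a < b < c < d < e < f < g < h < i < j. The simplices of K, each written with vertices in increasing order, are:

  0-simplices (10): a, b, c, d, e, f, g, h, i, j
  1-simplices (30): ac, ad, ae, af, ah, ai, bc, bd, be, bg, bh, bi, cf, ch, ci, cj, de, df, dg, dh, dj, ef, eg, ei, ej, fg, fj, hi, hj, ij
  2-simplices (20): acf, aci, ade, adh, aef, ahi, bch, bci, bdg, bdh, beg, bei, cfj, chj, dej, dfg, dfj, efg, eij, hij

giving chain groups C_0 ≅ Z^10, C_1 ≅ Z^30, C_2 ≅ Z^20.

The boundary map ∂_1: C_1 → C_0 sends each edge [p,q] (with p < q) to q − p. For instance
  ∂af = f − a.
As a 10×30 matrix over Z this has rank 9, with invariant factors (1,1,1,1,1,1,1,1,1).

The boundary map ∂_2: C_2 → C_1 sends each 2-simplex [p,q,r] to [q,r] − [p,r] + [p,q]. For instance
  ∂efg = fg − eg + ef,
  ∂aci = ci − ai + ac.
As a 30×20 matrix over Z this has rank 20, with invariant factors (1,1,1,1,1,1,1,1,1,1,1,1,1,1,1,1,1,1,1,2).

Reading off H_k = ker ∂_k / im ∂_{k+1}:

  H_0: rank C_0 − rank ∂_1 = 10 − 9 = 1, and the invariant factors of ∂_1 are all 1, so H_0 = Z.
  H_1: rank ker ∂_1 − rank ∂_2 = (30 − 9) − 20 = 1, and ∂_2 has invariant factor 2 > 1, so H_1 = Z ⊕ Z/2.
  H_2: rank ker ∂_2 − rank ∂_3 = (20 − 20) − 0 = 0, and there is no ∂_3, so H_2 = 0.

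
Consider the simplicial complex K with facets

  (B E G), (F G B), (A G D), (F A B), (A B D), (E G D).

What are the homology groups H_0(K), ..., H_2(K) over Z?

H_0 ≅ Z,  H_1 ≅ Z,  H_2 = 0.

K has 6 vertices, 12 edges, 6 triangles.
rank ∂_0 = 0, rank ∂_1 = 5 ⇒ b_0 = 6 − 0 − 5 = 1; all invariant factors of ∂_1 are 1 so no torsion. So H_0 = Z.
rank ∂_1 = 5, rank ∂_2 = 6 ⇒ b_1 = 12 − 5 − 6 = 1; all invariant factors of ∂_2 are 1 so no torsion. So H_1 = Z.
rank ∂_2 = 6, rank ∂_3 = 0 ⇒ b_2 = 6 − 6 − 0 = 0. So H_2 = 0.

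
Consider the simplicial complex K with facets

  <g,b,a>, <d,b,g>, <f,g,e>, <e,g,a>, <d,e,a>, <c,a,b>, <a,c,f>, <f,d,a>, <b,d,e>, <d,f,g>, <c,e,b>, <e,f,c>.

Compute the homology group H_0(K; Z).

We work with the vertex ordering a < b < c < d < e < f < g. The simplices of K, each written with vertices in increasing order, are:

  0-simplices (7): a, b, c, d, e, f, g
  1-simplices (18): ab, ac, ad, ae, af, ag, bc, bd, be, bg, ce, cf, de, df, dg, ef, eg, fg
  2-simplices (12): abc, abg, acf, ade, adf, aeg, bce, bde, bdg, cef, dfg, efg

so the chain groups are C_0 ≅ Z^7, C_1 ≅ Z^18, C_2 ≅ Z^12.

The boundary map ∂_1: C_1 → C_0 sends each edge [p,q] (with p < q) to q − p. For instance
  ∂ad = d − a.
The 7×18 boundary matrix has rank 6 and Smith normal form diag(1,1,1,1,1,1).

Boundary ∂_2: C_2 → C_1 maps a triangle to the signed sum of its edges. For instance
  ∂bdg = dg − bg + bd,
  ∂adf = df − af + ad.
As a 18×12 matrix over Z this has rank 12, with invariant factors (1,1,1,1,1,1,1,1,1,1,1,2).

Reading off H_k = ker ∂_k / im ∂_{k+1}:

  H_0: rank C_0 − rank ∂_1 = 7 − 6 = 1, and the invariant factors of ∂_1 are all 1, so H_0 = Z.

(K is a triangulation of the real projective plane RP^2.)

H_0 = Z.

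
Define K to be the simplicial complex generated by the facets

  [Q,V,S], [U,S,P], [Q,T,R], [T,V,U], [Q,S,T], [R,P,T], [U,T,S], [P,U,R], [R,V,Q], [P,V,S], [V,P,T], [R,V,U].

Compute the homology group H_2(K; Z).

H_2 ≅ 0.

K has 7 vertices, 18 edges, 12 triangles.
rank ∂_2 = 12, rank ∂_3 = 0 ⇒ b_2 = 12 − 12 − 0 = 0. So H_2 = 0.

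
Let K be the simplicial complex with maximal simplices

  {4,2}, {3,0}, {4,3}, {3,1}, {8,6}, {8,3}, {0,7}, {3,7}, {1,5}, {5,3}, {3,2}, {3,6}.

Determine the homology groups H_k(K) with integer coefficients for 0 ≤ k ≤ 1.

Take the total order 0 < 1 < 2 < 3 < 4 < 5 < 6 < 7 < 8 on the vertex set. Then K (dimension 1) consists of the simplices:

  0-simplices (9): [0], [1], [2], [3], [4], [5], [6], [7], [8]
  1-simplices (12): [0,3], [0,7], [1,3], [1,5], [2,3], [2,4], [3,4], [3,5], [3,6], [3,7], [3,8], [6,8]

so the chain groups are C_0 ≅ Z^9, C_1 ≅ Z^12.

∂_1: C_1 → C_0 sends each edge [p,q] (with p < q) to q − p. For instance
  ∂[1,5] = [5] − [1].
The 9×12 boundary matrix has rank 8 and Smith normal form diag(1,1,1,1,1,1,1,1).

Now H_k = ker ∂_k / im ∂_{k+1}, so:

  H_0: rank C_0 − rank ∂_1 = 9 − 8 = 1, and the invariant factors of ∂_1 are all 1, so H_0 ≅ Z.
  H_1: rank ker ∂_1 − rank ∂_2 = (12 − 8) − 0 = 4, and there is no ∂_2, so H_1 ≅ Z^4.

(K is a triangulation of a wedge of 4 circles.)

H_0 ≅ Z,  H_1 ≅ Z^4.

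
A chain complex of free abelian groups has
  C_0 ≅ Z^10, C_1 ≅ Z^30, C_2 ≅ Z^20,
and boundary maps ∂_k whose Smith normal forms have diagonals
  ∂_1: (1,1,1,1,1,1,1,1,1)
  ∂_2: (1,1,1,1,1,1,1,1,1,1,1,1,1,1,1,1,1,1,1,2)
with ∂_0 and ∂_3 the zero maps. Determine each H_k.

H_0: b_0 = 10 − 0 − 9 = 1; torsion from ∂_1 factors > 1: none. So H_0 ≅ Z.
H_1: b_1 = 30 − 9 − 20 = 1; torsion from ∂_2 factors > 1: [2]. So H_1 ≅ Z × Z/2.
H_2: b_2 = 20 − 20 − 0 = 0; torsion from ∂_3 factors > 1: none. So H_2 ≅ 0.

H_0 ≅ Z,  H_1 ≅ Z × Z/2,  H_2 = 0.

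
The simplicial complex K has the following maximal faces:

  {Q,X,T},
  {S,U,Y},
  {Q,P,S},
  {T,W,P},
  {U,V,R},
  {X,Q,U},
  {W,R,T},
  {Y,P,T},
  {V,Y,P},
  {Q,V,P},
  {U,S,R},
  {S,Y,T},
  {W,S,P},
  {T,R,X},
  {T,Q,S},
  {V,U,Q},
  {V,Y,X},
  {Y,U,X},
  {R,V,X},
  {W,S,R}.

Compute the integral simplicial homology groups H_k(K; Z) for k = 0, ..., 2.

H_0 ≅ Z,  H_1 ≅ Z ⊕ Z/2Z,  H_2 = 0.

We work with the vertex ordering P < Q < R < S < T < U < V < W < X < Y. The simplices of K, each written with vertices in increasing order, are:

  0-simplices (10): P, Q, R, S, T, U, V, W, X, Y
  1-simplices (30): PQ, PS, PT, PV, PW, PY, QS, QT, QU, QV, QX, RS, RT, RU, RV, RW, RX, ST, SU, SW, SY, TW, TX, TY, UV, UX, UY, VX, VY, XY
  2-simplices (20): PQS, PQV, PSW, PTW, PTY, PVY, QST, QTX, QUV, QUX, RSU, RSW, RTW, RTX, RUV, RVX, STY, SUY, UXY, VXY

Hence C_0 ≅ Z^10, C_1 ≅ Z^30, C_2 ≅ Z^20.

The boundary map ∂_1: C_1 → C_0 is given by ∂[p,q] = [q] − [p]. For instance
  ∂SW = W − S.
The 10×30 boundary matrix has rank 9 and Smith normal form diag(1,1,1,1,1,1,1,1,1).

∂_2: C_2 → C_1 acts by ∂[p,q,r] = [q,r] − [p,r] + [p,q]. For instance
  ∂RVX = VX − RX + RV,
  ∂QST = ST − QT + QS.
As a 30×20 matrix over Z this has rank 20, with invariant factors (1,1,1,1,1,1,1,1,1,1,1,1,1,1,1,1,1,1,1,2).

From H_k ≅ ker(∂_k) / im(∂_{k+1}) we obtain:

  H_0: rank C_0 − rank ∂_1 = 10 − 9 = 1, and the invariant factors of ∂_1 are all 1, so H_0 ≅ Z.
  H_1: rank ker ∂_1 − rank ∂_2 = (30 − 9) − 20 = 1, and ∂_2 has invariant factor 2 > 1, so H_1 ≅ Z ⊕ Z/2Z.
  H_2: rank ker ∂_2 − rank ∂_3 = (20 − 20) − 0 = 0, and there is no ∂_3, so H_2 ≅ 0.

(K is a triangulation of the Klein bottle.)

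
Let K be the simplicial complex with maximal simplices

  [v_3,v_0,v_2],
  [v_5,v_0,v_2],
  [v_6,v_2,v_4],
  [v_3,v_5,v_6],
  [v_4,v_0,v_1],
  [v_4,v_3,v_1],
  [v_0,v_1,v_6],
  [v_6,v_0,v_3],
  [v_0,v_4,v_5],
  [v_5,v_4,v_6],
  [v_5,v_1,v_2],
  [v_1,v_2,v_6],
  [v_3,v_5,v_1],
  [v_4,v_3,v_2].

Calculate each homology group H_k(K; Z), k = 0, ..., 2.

H_0 ≅ Z,  H_1 ≅ Z^2,  H_2 ≅ Z.

K has 7 vertices, 21 edges, 14 triangles.
rank ∂_0 = 0, rank ∂_1 = 6 ⇒ b_0 = 7 − 0 − 6 = 1; all invariant factors of ∂_1 are 1 so no torsion. So H_0 = Z.
rank ∂_1 = 6, rank ∂_2 = 13 ⇒ b_1 = 21 − 6 − 13 = 2; all invariant factors of ∂_2 are 1 so no torsion. So H_1 = Z^2.
rank ∂_2 = 13, rank ∂_3 = 0 ⇒ b_2 = 14 − 13 − 0 = 1. So H_2 = Z.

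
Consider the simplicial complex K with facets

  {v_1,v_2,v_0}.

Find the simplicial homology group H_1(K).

H_1 ≅ 0.

K has 3 vertices, 3 edges, 1 triangle.
rank ∂_1 = 2, rank ∂_2 = 1 ⇒ b_1 = 3 − 2 − 1 = 0; all invariant factors of ∂_2 are 1 so no torsion. So H_1 = 0.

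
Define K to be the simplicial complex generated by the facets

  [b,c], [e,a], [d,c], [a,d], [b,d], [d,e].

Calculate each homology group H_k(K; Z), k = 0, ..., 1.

H_0 = Z,  H_1 = Z^2.

Fix the vertex order a < b < c < d < e and write every simplex with vertices in increasing order. Then dim K = 1 and the simplices of K are:

  0-simplices (5): a, b, c, d, e
  1-simplices (6): ad, ae, bc, bd, cd, de

Hence C_0 ≅ Z^5, C_1 ≅ Z^6.

Boundary ∂_1: C_1 → C_0 is given by ∂[p,q] = [q] − [p]. For instance
  ∂bd = d − b.
The 5×6 boundary matrix has rank 4 and Smith normal form diag(1,1,1,1).

Now H_k = ker ∂_k / im ∂_{k+1}, so:

  H_0: rank C_0 − rank ∂_1 = 5 − 4 = 1, and the invariant factors of ∂_1 are all 1, so H_0 = Z.
  H_1: rank ker ∂_1 − rank ∂_2 = (6 − 4) − 0 = 2, and there is no ∂_2, so H_1 = Z^2.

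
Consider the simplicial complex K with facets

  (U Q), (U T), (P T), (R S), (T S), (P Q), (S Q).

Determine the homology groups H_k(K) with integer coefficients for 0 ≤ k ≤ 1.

H_0 = Z,  H_1 = Z^2.

Take the total order P < Q < R < S < T < U on the vertex set. Then K (dimension 1) consists of the simplices:

  0-simplices (6): P, Q, R, S, T, U
  1-simplices (7): PQ, PT, QS, QU, RS, ST, TU

so the chain groups are C_0 ≅ Z^6, C_1 ≅ Z^7.

The boundary map ∂_1: C_1 → C_0 is given by ∂[p,q] = [q] − [p]. For instance
  ∂PQ = Q − P.
As a 6×7 matrix over Z this has rank 5, with invariant factors (1,1,1,1,1).

Reading off H_k = ker ∂_k / im ∂_{k+1}:

  H_0: rank C_0 − rank ∂_1 = 6 − 5 = 1, and the invariant factors of ∂_1 are all 1, so H_0 ≅ Z.
  H_1: rank ker ∂_1 − rank ∂_2 = (7 − 5) − 0 = 2, and there is no ∂_2, so H_1 ≅ Z^2.

As a check, the Euler characteristic is 6 − 7 = -1, which agrees with 1 − 2 = -1.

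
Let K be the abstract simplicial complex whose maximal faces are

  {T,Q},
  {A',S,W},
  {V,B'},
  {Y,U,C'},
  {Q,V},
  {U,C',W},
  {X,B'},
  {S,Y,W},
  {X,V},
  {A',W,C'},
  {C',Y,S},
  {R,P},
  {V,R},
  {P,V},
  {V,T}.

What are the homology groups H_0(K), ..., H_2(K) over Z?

We work with the vertex ordering P < Q < R < S < T < U < V < W < X < Y < A' < B' < C'. The simplices of K, each written with vertices in increasing order, are:

  0-simplices (13): [P], [Q], [R], [S], [T], [U], [V], [W], [X], [Y], [A'], [B'], [C']
  1-simplices (21): [P,R], [P,V], [Q,T], [Q,V], [R,V], [S,W], [S,Y], [S,A'], [S,C'], [T,V], [U,W], [U,Y], [U,C'], [V,X], [V,B'], [W,Y], [W,A'], [W,C'], [X,B'], [Y,C'], [A',C']
  2-simplices (6): [S,W,Y], [S,W,A'], [S,Y,C'], [U,W,C'], [U,Y,C'], [W,A',C']

so the chain groups are C_0 ≅ Z^13, C_1 ≅ Z^21, C_2 ≅ Z^6.

Boundary ∂_1: C_1 → C_0 is given by ∂[p,q] = [q] − [p].
As a 13×21 matrix over Z this has rank 11, with invariant factors (1,1,1,1,1,1,1,1,1,1,1).

Boundary ∂_2: C_2 → C_1 maps a triangle to the signed sum of its edges. For instance
  ∂[W,A',C'] = [A',C'] − [W,C'] + [W,A'],
  ∂[U,Y,C'] = [Y,C'] − [U,C'] + [U,Y].
As a 21×6 matrix over Z this has rank 6, with invariant factors (1,1,1,1,1,1).

From H_k ≅ ker(∂_k) / im(∂_{k+1}) we obtain:

  H_0: rank C_0 − rank ∂_1 = 13 − 11 = 2, and the invariant factors of ∂_1 are all 1, so H_0 = Z^2.
  H_1: rank ker ∂_1 − rank ∂_2 = (21 − 11) − 6 = 4, and the invariant factors of ∂_2 are all 1, so H_1 = Z^4.
  H_2: rank ker ∂_2 − rank ∂_3 = (6 − 6) − 0 = 0, and there is no ∂_3, so H_2 = 0.

(K is a triangulation of the disjoint union of the cylinder S^1 x I and a wedge of 3 circles.)

H_0 = Z^2,  H_1 = Z^4,  H_2 = 0.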